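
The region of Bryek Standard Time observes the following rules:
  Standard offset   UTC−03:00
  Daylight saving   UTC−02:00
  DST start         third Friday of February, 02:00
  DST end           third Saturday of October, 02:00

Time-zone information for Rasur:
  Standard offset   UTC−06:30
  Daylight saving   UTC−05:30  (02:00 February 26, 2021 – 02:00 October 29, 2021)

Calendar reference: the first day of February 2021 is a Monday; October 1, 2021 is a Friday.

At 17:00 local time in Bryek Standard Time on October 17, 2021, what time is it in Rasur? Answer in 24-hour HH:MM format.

14:30

1 February 2021 is a Monday, so the first Friday is February 5 and the third is February 19.
1 October 2021 is a Friday, so the first Saturday is October 2 and the third is October 16.
Daylight saving runs 19 February – 16 October; October 17, 2021 is outside that window, so Bryek Standard Time is on standard time at UTC−03:00.
17:00 Bryek Standard Time + 3h = 20:00 UTC.
At the standard offset (UTC−06:30), 20:00 UTC − 6h30m = 13:30 Rasur standard time.
The standard-time date in Rasur, October 17, 2021, falls between 26 February and 29 October, so daylight saving is in effect and Rasur is at UTC−05:30.
20:00 UTC − 5h30m = 14:30 Rasur.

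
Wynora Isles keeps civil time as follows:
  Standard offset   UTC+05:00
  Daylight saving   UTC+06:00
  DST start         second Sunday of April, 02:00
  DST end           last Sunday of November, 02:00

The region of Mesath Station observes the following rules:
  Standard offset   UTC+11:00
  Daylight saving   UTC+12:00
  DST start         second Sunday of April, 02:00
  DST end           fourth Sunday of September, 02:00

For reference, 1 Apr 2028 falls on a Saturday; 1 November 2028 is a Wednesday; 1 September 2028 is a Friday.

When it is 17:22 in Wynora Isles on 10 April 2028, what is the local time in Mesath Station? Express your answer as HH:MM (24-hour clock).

1 April 2028 is a Saturday, so the first Sunday is April 2 and the second is April 9.
1 November 2028 is a Wednesday, so Sundays fall on 5, 12, 19, 26; the last is November 26.
Daylight saving runs 9 April – 26 November; 10 April 2028 is inside that window, so Wynora Isles is at UTC+06:00.
17:22 Wynora Isles − 6h = 11:22 UTC.
1 April 2028 is a Saturday, so the first Sunday is April 2 and the second is April 9.
1 September 2028 is a Friday, so the first Sunday is September 3 and the fourth is September 24.
At the standard offset (UTC+11:00), 11:22 UTC + 11h = 22:22 Mesath Station standard time.
Daylight saving runs 9 April – 24 September; the standard-time date in Mesath Station, 10 April 2028, is inside that window, so Mesath Station is at UTC+12:00.
11:22 UTC + 12h = 23:22 Mesath Station.

23:22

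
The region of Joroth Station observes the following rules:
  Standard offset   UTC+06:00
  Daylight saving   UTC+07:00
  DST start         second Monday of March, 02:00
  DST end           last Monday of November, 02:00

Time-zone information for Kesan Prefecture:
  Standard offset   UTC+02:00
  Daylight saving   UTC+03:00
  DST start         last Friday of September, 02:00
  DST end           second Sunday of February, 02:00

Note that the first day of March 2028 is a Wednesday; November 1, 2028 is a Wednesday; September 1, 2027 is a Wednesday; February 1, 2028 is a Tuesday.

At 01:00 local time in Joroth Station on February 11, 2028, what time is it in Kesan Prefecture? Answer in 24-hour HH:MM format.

22:00

1 March 2028 is a Wednesday, so the first Monday is March 6 and the second is March 13.
1 November 2028 is a Wednesday, so Mondays fall on 6, 13, 20, 27; the last is November 27.
February 11, 2028 does not fall between 13 March and 27 November, so daylight saving is not in effect and Joroth Station is at UTC+06:00.
01:00 Joroth Station − 6h = 19:00 UTC (rolling into the previous day, 10 February 2028).
1 September 2027 is a Wednesday, so Fridays fall on 3, 10, 17, 24; the last is September 24.
1 February 2028 is a Tuesday, so the first Sunday is February 6 and the second is February 13.
At the standard offset (UTC+02:00), 19:00 UTC + 2h = 21:00 Kesan Prefecture standard time.
Daylight saving runs 24 September 2027 – 13 February 2028; the standard-time date in Kesan Prefecture, February 10, 2028, is inside that window, so Kesan Prefecture is at UTC+03:00.
19:00 UTC + 3h = 22:00 Kesan Prefecture.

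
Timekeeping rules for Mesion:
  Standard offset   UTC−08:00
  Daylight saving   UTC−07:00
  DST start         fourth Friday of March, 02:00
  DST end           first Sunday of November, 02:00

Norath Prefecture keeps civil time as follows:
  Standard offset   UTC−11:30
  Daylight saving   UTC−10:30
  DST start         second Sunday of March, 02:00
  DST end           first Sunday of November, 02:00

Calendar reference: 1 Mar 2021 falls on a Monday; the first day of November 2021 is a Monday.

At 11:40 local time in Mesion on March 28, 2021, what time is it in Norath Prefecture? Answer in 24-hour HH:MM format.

08:10

1 March 2021 is a Monday, so the first Friday is March 5 and the fourth is March 26.
1 November 2021 is a Monday, so the first Sunday is November 7.
Daylight saving runs 26 March – 7 November; March 28, 2021 is inside that window, so Mesion is at UTC−07:00.
11:40 Mesion + 7h = 18:40 UTC.
1 March 2021 is a Monday, so the first Sunday is March 7 and the second is March 14.
1 November 2021 is a Monday, so the first Sunday is November 7.
At the standard offset (UTC−11:30), 18:40 UTC − 11h30m = 07:10 Norath Prefecture standard time.
The standard-time date in Norath Prefecture, March 28, 2021, falls between 14 March and 7 November, so daylight saving is in effect and Norath Prefecture is at UTC−10:30.
18:40 UTC − 10h30m = 08:10 Norath Prefecture.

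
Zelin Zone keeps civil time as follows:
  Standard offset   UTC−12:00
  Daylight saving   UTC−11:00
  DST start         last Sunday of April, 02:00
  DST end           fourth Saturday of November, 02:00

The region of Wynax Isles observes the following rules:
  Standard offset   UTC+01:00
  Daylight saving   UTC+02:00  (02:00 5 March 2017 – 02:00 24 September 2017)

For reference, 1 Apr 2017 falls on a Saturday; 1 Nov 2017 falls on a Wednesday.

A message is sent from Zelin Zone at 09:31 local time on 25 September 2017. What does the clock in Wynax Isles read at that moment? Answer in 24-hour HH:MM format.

1 April 2017 is a Saturday, so Sundays fall on 2, 9, 16, 23, 30; the last is April 30.
1 November 2017 is a Wednesday, so the first Saturday is November 4 and the fourth is November 25.
25 September 2017 falls between 30 April and 25 November, so daylight saving is in effect and Zelin Zone is at UTC−11:00.
09:31 Zelin Zone + 11h = 20:31 UTC.
At the standard offset (UTC+01:00), 20:31 UTC + 1h = 21:31 Wynax Isles standard time.
Daylight saving runs 5 March – 24 September; the standard-time date in Wynax Isles, 25 September 2017, is outside that window, so Wynax Isles is on standard time at UTC+01:00.
20:31 UTC + 1h = 21:31 Wynax Isles.

21:31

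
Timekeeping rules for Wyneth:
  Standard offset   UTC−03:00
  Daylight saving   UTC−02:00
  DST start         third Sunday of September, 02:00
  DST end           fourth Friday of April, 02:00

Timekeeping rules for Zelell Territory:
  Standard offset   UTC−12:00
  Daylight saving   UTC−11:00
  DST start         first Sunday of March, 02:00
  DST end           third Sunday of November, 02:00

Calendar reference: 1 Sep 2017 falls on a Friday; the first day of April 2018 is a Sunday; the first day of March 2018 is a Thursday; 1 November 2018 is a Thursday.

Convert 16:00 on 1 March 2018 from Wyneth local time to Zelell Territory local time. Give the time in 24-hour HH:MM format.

1 September 2017 is a Friday, so the first Sunday is September 3 and the third is September 17.
1 April 2018 is a Sunday, so the first Friday is April 6 and the fourth is April 27.
1 March 2018 falls between 17 September 2017 and 27 April 2018, so daylight saving is in effect and Wyneth is at UTC−02:00.
16:00 Wyneth + 2h = 18:00 UTC.
1 March 2018 is a Thursday, so the first Sunday is March 4.
1 November 2018 is a Thursday, so the first Sunday is November 4 and the third is November 18.
At the standard offset (UTC−12:00), 18:00 UTC − 12h = 06:00 Zelell Territory standard time.
The standard-time date in Zelell Territory, 1 March 2018, is outside the daylight-saving period (4 March – 18 November), so Zelell Territory is on standard time, UTC−12:00.
18:00 UTC − 12h = 06:00 Zelell Territory.

06:00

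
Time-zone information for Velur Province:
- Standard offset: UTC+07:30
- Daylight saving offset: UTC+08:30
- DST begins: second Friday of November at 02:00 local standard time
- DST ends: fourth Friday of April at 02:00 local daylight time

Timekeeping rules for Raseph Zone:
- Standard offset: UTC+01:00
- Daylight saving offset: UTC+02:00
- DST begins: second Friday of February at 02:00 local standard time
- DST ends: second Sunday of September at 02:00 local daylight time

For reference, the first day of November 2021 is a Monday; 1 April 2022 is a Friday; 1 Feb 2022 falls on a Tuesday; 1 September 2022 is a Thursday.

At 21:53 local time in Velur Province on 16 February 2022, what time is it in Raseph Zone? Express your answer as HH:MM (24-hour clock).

15:23

1 November 2021 is a Monday, so the first Friday is November 5 and the second is November 12.
1 April 2022 is a Friday, so the first Friday is April 1 and the fourth is April 22.
16 February 2022 lies within the daylight-saving period (12 November 2021 – 22 April 2022), so Velur Province is on daylight time, UTC+08:30.
21:53 Velur Province − 8h30m = 13:23 UTC.
1 February 2022 is a Tuesday, so the first Friday is February 4 and the second is February 11.
1 September 2022 is a Thursday, so the first Sunday is September 4 and the second is September 11.
At the standard offset (UTC+01:00), 13:23 UTC + 1h = 14:23 Raseph Zone standard time.
The standard-time date in Raseph Zone, 16 February 2022, falls between 11 February and 11 September, so daylight saving is in effect and Raseph Zone is at UTC+02:00.
13:23 UTC + 2h = 15:23 Raseph Zone.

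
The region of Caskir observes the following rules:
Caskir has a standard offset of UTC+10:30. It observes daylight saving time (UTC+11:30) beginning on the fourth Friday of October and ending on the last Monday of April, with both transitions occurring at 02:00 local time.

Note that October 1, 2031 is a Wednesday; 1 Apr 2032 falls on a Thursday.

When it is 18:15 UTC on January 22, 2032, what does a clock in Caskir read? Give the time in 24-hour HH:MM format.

05:45

1 October 2031 is a Wednesday, so the first Friday is October 3 and the fourth is October 24.
1 April 2032 is a Thursday, so Mondays fall on 5, 12, 19, 26; the last is April 26.
At the standard offset (UTC+10:30), 18:15 UTC + 10h30m = 04:45 Caskir standard time (rolling into the next day, 23 January 2032).
The standard-time date in Caskir, January 23, 2032, lies within the daylight-saving period (24 October 2031 – 26 April 2032), so Caskir is on daylight time, UTC+11:30.
18:15 UTC + 11h30m = 05:45 local (rolling into the next day, 23 January 2032).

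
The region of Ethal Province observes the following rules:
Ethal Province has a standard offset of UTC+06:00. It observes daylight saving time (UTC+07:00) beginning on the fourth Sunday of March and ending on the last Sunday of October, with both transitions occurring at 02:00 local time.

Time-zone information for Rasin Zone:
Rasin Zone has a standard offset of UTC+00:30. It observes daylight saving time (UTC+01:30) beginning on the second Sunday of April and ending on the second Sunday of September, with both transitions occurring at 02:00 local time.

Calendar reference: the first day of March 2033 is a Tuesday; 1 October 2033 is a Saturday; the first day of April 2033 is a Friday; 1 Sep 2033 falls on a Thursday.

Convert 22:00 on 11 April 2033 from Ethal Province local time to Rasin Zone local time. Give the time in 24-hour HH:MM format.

1 March 2033 is a Tuesday, so the first Sunday is March 6 and the fourth is March 27.
1 October 2033 is a Saturday, so Sundays fall on 2, 9, 16, 23, 30; the last is October 30.
Daylight saving runs 27 March – 30 October; 11 April 2033 is inside that window, so Ethal Province is at UTC+07:00.
22:00 Ethal Province − 7h = 15:00 UTC.
1 April 2033 is a Friday, so the first Sunday is April 3 and the second is April 10.
1 September 2033 is a Thursday, so the first Sunday is September 4 and the second is September 11.
At the standard offset (UTC+00:30), 15:00 UTC + 0h30m = 15:30 Rasin Zone standard time.
The standard-time date in Rasin Zone, 11 April 2033, falls between 10 April and 11 September, so daylight saving is in effect and Rasin Zone is at UTC+01:30.
15:00 UTC + 1h30m = 16:30 Rasin Zone.

16:30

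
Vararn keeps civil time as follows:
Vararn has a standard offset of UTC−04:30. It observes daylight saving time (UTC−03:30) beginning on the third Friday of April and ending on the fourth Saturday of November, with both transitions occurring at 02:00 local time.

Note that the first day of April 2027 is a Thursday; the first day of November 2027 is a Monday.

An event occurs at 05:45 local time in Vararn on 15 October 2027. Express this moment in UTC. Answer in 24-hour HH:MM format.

09:15

1 April 2027 is a Thursday, so the first Friday is April 2 and the third is April 16.
1 November 2027 is a Monday, so the first Saturday is November 6 and the fourth is November 27.
15 October 2027 lies within the daylight-saving period (16 April – 27 November), so Vararn is on daylight time, UTC−03:30.
05:45 local + 3h30m = 09:15 UTC.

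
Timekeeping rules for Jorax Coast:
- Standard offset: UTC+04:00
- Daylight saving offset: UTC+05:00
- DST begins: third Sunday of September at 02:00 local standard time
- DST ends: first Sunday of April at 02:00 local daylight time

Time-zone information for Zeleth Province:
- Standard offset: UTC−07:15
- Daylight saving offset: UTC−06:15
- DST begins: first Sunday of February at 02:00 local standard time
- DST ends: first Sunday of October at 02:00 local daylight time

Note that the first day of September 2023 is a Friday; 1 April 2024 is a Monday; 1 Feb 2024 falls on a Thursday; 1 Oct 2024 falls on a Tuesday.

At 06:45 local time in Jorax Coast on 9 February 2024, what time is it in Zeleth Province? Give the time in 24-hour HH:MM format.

19:30

1 September 2023 is a Friday, so the first Sunday is September 3 and the third is September 17.
1 April 2024 is a Monday, so the first Sunday is April 7.
9 February 2024 lies within the daylight-saving period (17 September 2023 – 7 April 2024), so Jorax Coast is on daylight time, UTC+05:00.
06:45 Jorax Coast − 5h = 01:45 UTC.
1 February 2024 is a Thursday, so the first Sunday is February 4.
1 October 2024 is a Tuesday, so the first Sunday is October 6.
At the standard offset (UTC−07:15), 01:45 UTC − 7h15m = 18:30 Zeleth Province standard time (rolling into the previous day, 8 February 2024).
Daylight saving runs 4 February – 6 October; the standard-time date in Zeleth Province, 8 February 2024, is inside that window, so Zeleth Province is at UTC−06:15.
01:45 UTC − 6h15m = 19:30 Zeleth Province (rolling into the previous day, 8 February 2024).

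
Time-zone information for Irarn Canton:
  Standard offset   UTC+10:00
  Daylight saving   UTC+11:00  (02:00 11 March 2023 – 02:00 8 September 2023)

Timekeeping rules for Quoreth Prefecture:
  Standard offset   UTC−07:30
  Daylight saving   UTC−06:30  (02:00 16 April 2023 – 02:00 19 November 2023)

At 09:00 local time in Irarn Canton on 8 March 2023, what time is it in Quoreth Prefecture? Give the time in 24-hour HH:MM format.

Daylight saving runs 11 March – 8 September; 8 March 2023 is outside that window, so Irarn Canton is on standard time at UTC+10:00.
09:00 Irarn Canton − 10h = 23:00 UTC (rolling into the previous day, 7 March 2023).
At the standard offset (UTC−07:30), 23:00 UTC − 7h30m = 15:30 Quoreth Prefecture standard time.
Daylight saving runs 16 April – 19 November; the standard-time date in Quoreth Prefecture, 7 March 2023, is outside that window, so Quoreth Prefecture is on standard time at UTC−07:30.
23:00 UTC − 7h30m = 15:30 Quoreth Prefecture.

15:30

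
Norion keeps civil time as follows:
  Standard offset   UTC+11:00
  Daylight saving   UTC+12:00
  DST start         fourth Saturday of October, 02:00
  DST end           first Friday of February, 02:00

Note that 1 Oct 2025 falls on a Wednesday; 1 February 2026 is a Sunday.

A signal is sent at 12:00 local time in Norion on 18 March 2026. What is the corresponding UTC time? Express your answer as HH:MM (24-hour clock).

1 October 2025 is a Wednesday, so the first Saturday is October 4 and the fourth is October 25.
1 February 2026 is a Sunday, so the first Friday is February 6.
18 March 2026 does not fall between 25 October 2025 and 6 February 2026, so daylight saving is not in effect and Norion is at UTC+11:00.
12:00 local − 11h = 01:00 UTC.

01:00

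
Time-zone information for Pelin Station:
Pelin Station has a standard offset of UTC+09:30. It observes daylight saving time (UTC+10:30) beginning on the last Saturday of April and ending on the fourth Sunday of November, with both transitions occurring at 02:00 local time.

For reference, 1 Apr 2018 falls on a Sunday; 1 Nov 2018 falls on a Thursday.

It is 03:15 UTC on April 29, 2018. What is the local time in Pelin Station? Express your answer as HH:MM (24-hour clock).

13:45

1 April 2018 is a Sunday, so Saturdays fall on 7, 14, 21, 28; the last is April 28.
1 November 2018 is a Thursday, so the first Sunday is November 4 and the fourth is November 25.
At the standard offset (UTC+09:30), 03:15 UTC + 9h30m = 12:45 Pelin Station standard time.
The standard-time date in Pelin Station, April 29, 2018, lies within the daylight-saving period (28 April – 25 November), so Pelin Station is on daylight time, UTC+10:30.
03:15 UTC + 10h30m = 13:45 local.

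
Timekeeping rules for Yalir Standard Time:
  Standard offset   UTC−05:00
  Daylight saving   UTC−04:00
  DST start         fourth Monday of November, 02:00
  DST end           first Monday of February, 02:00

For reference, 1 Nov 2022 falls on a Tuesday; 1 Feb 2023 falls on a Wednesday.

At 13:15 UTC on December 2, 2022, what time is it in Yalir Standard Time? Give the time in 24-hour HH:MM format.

09:15

1 November 2022 is a Tuesday, so the first Monday is November 7 and the fourth is November 28.
1 February 2023 is a Wednesday, so the first Monday is February 6.
At the standard offset (UTC−05:00), 13:15 UTC − 5h = 08:15 Yalir Standard Time standard time.
The standard-time date in Yalir Standard Time, December 2, 2022, falls between 28 November 2022 and 6 February 2023, so daylight saving is in effect and Yalir Standard Time is at UTC−04:00.
13:15 UTC − 4h = 09:15 local.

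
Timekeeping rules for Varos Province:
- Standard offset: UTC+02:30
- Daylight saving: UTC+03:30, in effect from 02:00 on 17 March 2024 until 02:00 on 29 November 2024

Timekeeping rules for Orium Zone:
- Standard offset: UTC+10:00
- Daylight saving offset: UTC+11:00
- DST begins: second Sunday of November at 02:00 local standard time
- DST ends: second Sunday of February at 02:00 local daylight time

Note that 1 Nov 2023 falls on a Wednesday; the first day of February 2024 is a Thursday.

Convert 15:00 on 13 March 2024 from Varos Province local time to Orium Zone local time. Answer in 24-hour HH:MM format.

22:30

13 March 2024 is outside the daylight-saving period (17 March – 29 November), so Varos Province is on standard time, UTC+02:30.
15:00 Varos Province − 2h30m = 12:30 UTC.
1 November 2023 is a Wednesday, so the first Sunday is November 5 and the second is November 12.
1 February 2024 is a Thursday, so the first Sunday is February 4 and the second is February 11.
At the standard offset (UTC+10:00), 12:30 UTC + 10h = 22:30 Orium Zone standard time.
Daylight saving runs 12 November 2023 – 11 February 2024; the standard-time date in Orium Zone, 13 March 2024, is outside that window, so Orium Zone is on standard time at UTC+10:00.
12:30 UTC + 10h = 22:30 Orium Zone.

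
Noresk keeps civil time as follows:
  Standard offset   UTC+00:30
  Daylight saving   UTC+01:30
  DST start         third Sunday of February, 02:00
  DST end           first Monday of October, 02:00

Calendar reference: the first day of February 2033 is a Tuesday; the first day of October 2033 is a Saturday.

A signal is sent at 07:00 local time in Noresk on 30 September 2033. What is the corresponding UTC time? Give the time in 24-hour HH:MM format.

1 February 2033 is a Tuesday, so the first Sunday is February 6 and the third is February 20.
1 October 2033 is a Saturday, so the first Monday is October 3.
Daylight saving runs 20 February – 3 October; 30 September 2033 is inside that window, so Noresk is at UTC+01:30.
07:00 local − 1h30m = 05:30 UTC.

05:30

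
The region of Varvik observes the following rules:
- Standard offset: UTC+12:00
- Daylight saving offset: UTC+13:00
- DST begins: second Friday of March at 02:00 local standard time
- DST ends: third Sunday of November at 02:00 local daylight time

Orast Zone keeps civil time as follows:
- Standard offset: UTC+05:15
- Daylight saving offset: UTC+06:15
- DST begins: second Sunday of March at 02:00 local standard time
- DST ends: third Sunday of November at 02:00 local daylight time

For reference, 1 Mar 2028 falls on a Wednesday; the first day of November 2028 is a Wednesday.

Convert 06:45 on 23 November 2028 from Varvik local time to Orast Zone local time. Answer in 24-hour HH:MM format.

00:00

1 March 2028 is a Wednesday, so the first Friday is March 3 and the second is March 10.
1 November 2028 is a Wednesday, so the first Sunday is November 5 and the third is November 19.
Daylight saving runs 10 March – 19 November; 23 November 2028 is outside that window, so Varvik is on standard time at UTC+12:00.
06:45 Varvik − 12h = 18:45 UTC (rolling into the previous day, 22 November 2028).
1 March 2028 is a Wednesday, so the first Sunday is March 5 and the second is March 12.
1 November 2028 is a Wednesday, so the first Sunday is November 5 and the third is November 19.
At the standard offset (UTC+05:15), 18:45 UTC + 5h15m = 00:00 Orast Zone standard time (rolling into the next day, 23 November 2028).
The standard-time date in Orast Zone, 23 November 2028, is outside the daylight-saving period (12 March – 19 November), so Orast Zone is on standard time, UTC+05:15.
18:45 UTC + 5h15m = 00:00 Orast Zone (rolling into the next day, 23 November 2028).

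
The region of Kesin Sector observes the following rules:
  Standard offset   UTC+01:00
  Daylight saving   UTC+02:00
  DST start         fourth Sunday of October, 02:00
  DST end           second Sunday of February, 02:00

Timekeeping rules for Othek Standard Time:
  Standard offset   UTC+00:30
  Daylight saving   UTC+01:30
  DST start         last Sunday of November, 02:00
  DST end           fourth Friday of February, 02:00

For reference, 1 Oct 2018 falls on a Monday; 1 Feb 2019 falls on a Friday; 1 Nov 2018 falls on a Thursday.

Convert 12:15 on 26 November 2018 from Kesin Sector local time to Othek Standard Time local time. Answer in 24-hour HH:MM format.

1 October 2018 is a Monday, so the first Sunday is October 7 and the fourth is October 28.
1 February 2019 is a Friday, so the first Sunday is February 3 and the second is February 10.
26 November 2018 lies within the daylight-saving period (28 October 2018 – 10 February 2019), so Kesin Sector is on daylight time, UTC+02:00.
12:15 Kesin Sector − 2h = 10:15 UTC.
1 November 2018 is a Thursday, so Sundays fall on 4, 11, 18, 25; the last is November 25.
1 February 2019 is a Friday, so the first Friday is February 1 and the fourth is February 22.
At the standard offset (UTC+00:30), 10:15 UTC + 0h30m = 10:45 Othek Standard Time standard time.
Daylight saving runs 25 November 2018 – 22 February 2019; the standard-time date in Othek Standard Time, 26 November 2018, is inside that window, so Othek Standard Time is at UTC+01:30.
10:15 UTC + 1h30m = 11:45 Othek Standard Time.

11:45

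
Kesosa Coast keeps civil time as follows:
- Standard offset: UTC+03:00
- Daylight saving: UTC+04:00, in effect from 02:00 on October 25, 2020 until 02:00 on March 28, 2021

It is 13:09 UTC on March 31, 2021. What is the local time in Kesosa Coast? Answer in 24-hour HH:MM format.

At the standard offset (UTC+03:00), 13:09 UTC + 3h = 16:09 Kesosa Coast standard time.
The standard-time date in Kesosa Coast, March 31, 2021, is outside the daylight-saving period (25 October 2020 – 28 March 2021), so Kesosa Coast is on standard time, UTC+03:00.
13:09 UTC + 3h = 16:09 local.

16:09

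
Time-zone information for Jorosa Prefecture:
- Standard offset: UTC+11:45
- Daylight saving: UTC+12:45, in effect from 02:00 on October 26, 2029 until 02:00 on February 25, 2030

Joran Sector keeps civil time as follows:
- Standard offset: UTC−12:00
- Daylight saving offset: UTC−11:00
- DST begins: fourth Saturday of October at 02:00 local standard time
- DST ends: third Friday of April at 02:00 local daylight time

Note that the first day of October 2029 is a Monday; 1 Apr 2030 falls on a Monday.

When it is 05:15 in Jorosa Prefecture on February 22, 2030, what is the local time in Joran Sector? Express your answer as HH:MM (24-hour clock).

05:30

February 22, 2030 lies within the daylight-saving period (26 October 2029 – 25 February 2030), so Jorosa Prefecture is on daylight time, UTC+12:45.
05:15 Jorosa Prefecture − 12h45m = 16:30 UTC (rolling into the previous day, 21 February 2030).
1 October 2029 is a Monday, so the first Saturday is October 6 and the fourth is October 27.
1 April 2030 is a Monday, so the first Friday is April 5 and the third is April 19.
At the standard offset (UTC−12:00), 16:30 UTC − 12h = 04:30 Joran Sector standard time.
The standard-time date in Joran Sector, February 21, 2030, lies within the daylight-saving period (27 October 2029 – 19 April 2030), so Joran Sector is on daylight time, UTC−11:00.
16:30 UTC − 11h = 05:30 Joran Sector.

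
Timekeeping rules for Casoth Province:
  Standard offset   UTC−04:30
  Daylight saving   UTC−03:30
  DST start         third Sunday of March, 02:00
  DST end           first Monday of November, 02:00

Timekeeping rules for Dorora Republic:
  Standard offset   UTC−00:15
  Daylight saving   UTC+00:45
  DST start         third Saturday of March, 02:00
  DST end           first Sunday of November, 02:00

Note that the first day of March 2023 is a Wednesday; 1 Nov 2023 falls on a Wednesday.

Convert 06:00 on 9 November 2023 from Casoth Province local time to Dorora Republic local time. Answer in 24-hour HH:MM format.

1 March 2023 is a Wednesday, so the first Sunday is March 5 and the third is March 19.
1 November 2023 is a Wednesday, so the first Monday is November 6.
Daylight saving runs 19 March – 6 November; 9 November 2023 is outside that window, so Casoth Province is on standard time at UTC−04:30.
06:00 Casoth Province + 4h30m = 10:30 UTC.
1 March 2023 is a Wednesday, so the first Saturday is March 4 and the third is March 18.
1 November 2023 is a Wednesday, so the first Sunday is November 5.
At the standard offset (UTC−00:15), 10:30 UTC − 0h15m = 10:15 Dorora Republic standard time.
Daylight saving runs 18 March – 5 November; the standard-time date in Dorora Republic, 9 November 2023, is outside that window, so Dorora Republic is on standard time at UTC−00:15.
10:30 UTC − 0h15m = 10:15 Dorora Republic.

10:15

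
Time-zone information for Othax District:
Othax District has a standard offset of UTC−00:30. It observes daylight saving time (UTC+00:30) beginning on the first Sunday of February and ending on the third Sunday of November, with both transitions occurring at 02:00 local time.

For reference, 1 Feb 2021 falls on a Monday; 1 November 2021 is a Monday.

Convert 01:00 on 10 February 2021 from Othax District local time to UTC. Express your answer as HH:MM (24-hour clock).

1 February 2021 is a Monday, so the first Sunday is February 7.
1 November 2021 is a Monday, so the first Sunday is November 7 and the third is November 21.
10 February 2021 falls between 7 February and 21 November, so daylight saving is in effect and Othax District is at UTC+00:30.
01:00 local − 0h30m = 00:30 UTC.

00:30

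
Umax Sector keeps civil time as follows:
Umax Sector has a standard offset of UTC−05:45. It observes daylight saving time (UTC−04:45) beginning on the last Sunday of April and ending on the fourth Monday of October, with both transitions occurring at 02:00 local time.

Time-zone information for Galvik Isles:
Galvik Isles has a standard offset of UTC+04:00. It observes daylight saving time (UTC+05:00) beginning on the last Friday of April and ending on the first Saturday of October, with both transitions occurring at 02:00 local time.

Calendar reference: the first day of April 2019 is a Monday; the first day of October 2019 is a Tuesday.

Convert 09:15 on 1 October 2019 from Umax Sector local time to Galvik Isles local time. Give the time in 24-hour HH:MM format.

1 April 2019 is a Monday, so Sundays fall on 7, 14, 21, 28; the last is April 28.
1 October 2019 is a Tuesday, so the first Monday is October 7 and the fourth is October 28.
Daylight saving runs 28 April – 28 October; 1 October 2019 is inside that window, so Umax Sector is at UTC−04:45.
09:15 Umax Sector + 4h45m = 14:00 UTC.
1 April 2019 is a Monday, so Fridays fall on 5, 12, 19, 26; the last is April 26.
1 October 2019 is a Tuesday, so the first Saturday is October 5.
At the standard offset (UTC+04:00), 14:00 UTC + 4h = 18:00 Galvik Isles standard time.
The standard-time date in Galvik Isles, 1 October 2019, falls between 26 April and 5 October, so daylight saving is in effect and Galvik Isles is at UTC+05:00.
14:00 UTC + 5h = 19:00 Galvik Isles.

19:00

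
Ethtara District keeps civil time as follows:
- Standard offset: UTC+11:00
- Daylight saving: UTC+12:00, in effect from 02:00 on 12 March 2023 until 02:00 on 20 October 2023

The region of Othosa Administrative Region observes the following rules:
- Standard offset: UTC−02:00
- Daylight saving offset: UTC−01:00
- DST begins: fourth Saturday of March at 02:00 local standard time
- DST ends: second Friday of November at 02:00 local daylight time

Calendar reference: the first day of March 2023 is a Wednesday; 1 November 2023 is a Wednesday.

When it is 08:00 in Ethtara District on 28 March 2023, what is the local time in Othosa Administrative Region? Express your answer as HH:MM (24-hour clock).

Daylight saving runs 12 March – 20 October; 28 March 2023 is inside that window, so Ethtara District is at UTC+12:00.
08:00 Ethtara District − 12h = 20:00 UTC (rolling into the previous day, 27 March 2023).
1 March 2023 is a Wednesday, so the first Saturday is March 4 and the fourth is March 25.
1 November 2023 is a Wednesday, so the first Friday is November 3 and the second is November 10.
At the standard offset (UTC−02:00), 20:00 UTC − 2h = 18:00 Othosa Administrative Region standard time.
The standard-time date in Othosa Administrative Region, 27 March 2023, lies within the daylight-saving period (25 March – 10 November), so Othosa Administrative Region is on daylight time, UTC−01:00.
20:00 UTC − 1h = 19:00 Othosa Administrative Region.

19:00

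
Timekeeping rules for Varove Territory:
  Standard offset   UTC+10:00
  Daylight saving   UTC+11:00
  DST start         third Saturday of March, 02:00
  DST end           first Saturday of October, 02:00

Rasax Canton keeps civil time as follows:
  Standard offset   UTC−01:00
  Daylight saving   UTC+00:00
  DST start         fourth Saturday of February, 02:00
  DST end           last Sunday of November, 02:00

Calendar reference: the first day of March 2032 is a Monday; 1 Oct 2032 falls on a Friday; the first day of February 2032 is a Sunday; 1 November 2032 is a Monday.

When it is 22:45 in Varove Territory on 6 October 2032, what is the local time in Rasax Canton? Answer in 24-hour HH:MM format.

12:45

1 March 2032 is a Monday, so the first Saturday is March 6 and the third is March 20.
1 October 2032 is a Friday, so the first Saturday is October 2.
6 October 2032 is outside the daylight-saving period (20 March – 2 October), so Varove Territory is on standard time, UTC+10:00.
22:45 Varove Territory − 10h = 12:45 UTC.
1 February 2032 is a Sunday, so the first Saturday is February 7 and the fourth is February 28.
1 November 2032 is a Monday, so Sundays fall on 7, 14, 21, 28; the last is November 28.
At the standard offset (UTC−01:00), 12:45 UTC − 1h = 11:45 Rasax Canton standard time.
The standard-time date in Rasax Canton, 6 October 2032, falls between 28 February and 28 November, so daylight saving is in effect and Rasax Canton is at UTC+00:00.
12:45 UTC + 0h = 12:45 Rasax Canton.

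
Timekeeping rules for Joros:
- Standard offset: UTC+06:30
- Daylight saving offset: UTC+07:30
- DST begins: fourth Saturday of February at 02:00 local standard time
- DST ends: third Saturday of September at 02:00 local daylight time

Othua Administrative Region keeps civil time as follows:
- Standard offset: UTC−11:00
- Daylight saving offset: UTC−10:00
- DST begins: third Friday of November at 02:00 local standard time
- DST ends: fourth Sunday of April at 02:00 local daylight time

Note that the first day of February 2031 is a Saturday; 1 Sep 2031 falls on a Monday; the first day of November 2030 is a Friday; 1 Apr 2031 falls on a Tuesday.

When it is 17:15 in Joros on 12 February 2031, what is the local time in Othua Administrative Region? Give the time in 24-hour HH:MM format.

00:45

1 February 2031 is a Saturday, so the first Saturday is February 1 and the fourth is February 22.
1 September 2031 is a Monday, so the first Saturday is September 6 and the third is September 20.
Daylight saving runs 22 February – 20 September; 12 February 2031 is outside that window, so Joros is on standard time at UTC+06:30.
17:15 Joros − 6h30m = 10:45 UTC.
1 November 2030 is a Friday, so the first Friday is November 1 and the third is November 15.
1 April 2031 is a Tuesday, so the first Sunday is April 6 and the fourth is April 27.
At the standard offset (UTC−11:00), 10:45 UTC − 11h = 23:45 Othua Administrative Region standard time (rolling into the previous day, 11 February 2031).
Daylight saving runs 15 November 2030 – 27 April 2031; the standard-time date in Othua Administrative Region, 11 February 2031, is inside that window, so Othua Administrative Region is at UTC−10:00.
10:45 UTC − 10h = 00:45 Othua Administrative Region.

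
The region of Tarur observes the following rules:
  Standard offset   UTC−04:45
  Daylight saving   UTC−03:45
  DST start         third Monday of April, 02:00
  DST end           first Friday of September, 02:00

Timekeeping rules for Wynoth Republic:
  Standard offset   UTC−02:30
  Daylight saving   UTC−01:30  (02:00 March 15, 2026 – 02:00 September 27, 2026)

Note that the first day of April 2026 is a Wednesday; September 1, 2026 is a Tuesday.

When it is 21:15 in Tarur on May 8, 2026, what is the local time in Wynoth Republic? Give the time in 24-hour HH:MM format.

1 April 2026 is a Wednesday, so the first Monday is April 6 and the third is April 20.
1 September 2026 is a Tuesday, so the first Friday is September 4.
Daylight saving runs 20 April – 4 September; May 8, 2026 is inside that window, so Tarur is at UTC−03:45.
21:15 Tarur + 3h45m = 01:00 UTC (rolling into the next day, 9 May 2026).
At the standard offset (UTC−02:30), 01:00 UTC − 2h30m = 22:30 Wynoth Republic standard time (rolling into the previous day, 8 May 2026).
The standard-time date in Wynoth Republic, May 8, 2026, falls between 15 March and 27 September, so daylight saving is in effect and Wynoth Republic is at UTC−01:30.
01:00 UTC − 1h30m = 23:30 Wynoth Republic (rolling into the previous day, 8 May 2026).

23:30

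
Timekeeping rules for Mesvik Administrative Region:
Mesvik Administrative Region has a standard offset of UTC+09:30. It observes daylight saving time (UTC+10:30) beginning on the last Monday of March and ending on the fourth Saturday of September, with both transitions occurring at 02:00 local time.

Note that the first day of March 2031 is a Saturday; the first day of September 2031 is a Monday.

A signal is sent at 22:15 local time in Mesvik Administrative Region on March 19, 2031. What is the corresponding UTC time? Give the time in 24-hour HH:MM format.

1 March 2031 is a Saturday, so Mondays fall on 3, 10, 17, 24, 31; the last is March 31.
1 September 2031 is a Monday, so the first Saturday is September 6 and the fourth is September 27.
Daylight saving runs 31 March – 27 September; March 19, 2031 is outside that window, so Mesvik Administrative Region is on standard time at UTC+09:30.
22:15 local − 9h30m = 12:45 UTC.

12:45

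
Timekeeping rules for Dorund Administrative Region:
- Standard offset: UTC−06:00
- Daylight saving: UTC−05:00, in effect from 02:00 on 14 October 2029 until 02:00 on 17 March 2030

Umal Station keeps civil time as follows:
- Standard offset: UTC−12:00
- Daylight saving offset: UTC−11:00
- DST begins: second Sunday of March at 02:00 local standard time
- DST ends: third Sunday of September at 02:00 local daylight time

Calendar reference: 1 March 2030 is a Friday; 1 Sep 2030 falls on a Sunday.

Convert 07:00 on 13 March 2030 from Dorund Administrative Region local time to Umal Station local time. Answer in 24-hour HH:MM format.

01:00

13 March 2030 falls between 14 October 2029 and 17 March 2030, so daylight saving is in effect and Dorund Administrative Region is at UTC−05:00.
07:00 Dorund Administrative Region + 5h = 12:00 UTC.
1 March 2030 is a Friday, so the first Sunday is March 3 and the second is March 10.
1 September 2030 is a Sunday, so the first Sunday is September 1 and the third is September 15.
At the standard offset (UTC−12:00), 12:00 UTC − 12h = 00:00 Umal Station standard time.
The standard-time date in Umal Station, 13 March 2030, lies within the daylight-saving period (10 March – 15 September), so Umal Station is on daylight time, UTC−11:00.
12:00 UTC − 11h = 01:00 Umal Station.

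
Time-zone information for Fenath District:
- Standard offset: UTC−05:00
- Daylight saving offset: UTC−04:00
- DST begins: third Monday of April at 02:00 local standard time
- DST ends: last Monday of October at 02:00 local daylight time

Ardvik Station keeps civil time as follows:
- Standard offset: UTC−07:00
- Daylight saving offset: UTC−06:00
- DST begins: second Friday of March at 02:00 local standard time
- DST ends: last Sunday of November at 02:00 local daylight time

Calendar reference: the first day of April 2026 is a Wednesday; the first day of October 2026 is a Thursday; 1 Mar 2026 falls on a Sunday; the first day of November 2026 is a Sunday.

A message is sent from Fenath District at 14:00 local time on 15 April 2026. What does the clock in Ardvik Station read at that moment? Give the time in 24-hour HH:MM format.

13:00

1 April 2026 is a Wednesday, so the first Monday is April 6 and the third is April 20.
1 October 2026 is a Thursday, so Mondays fall on 5, 12, 19, 26; the last is October 26.
15 April 2026 is outside the daylight-saving period (20 April – 26 October), so Fenath District is on standard time, UTC−05:00.
14:00 Fenath District + 5h = 19:00 UTC.
1 March 2026 is a Sunday, so the first Friday is March 6 and the second is March 13.
1 November 2026 is a Sunday, so Sundays fall on 1, 8, 15, 22, 29; the last is November 29.
At the standard offset (UTC−07:00), 19:00 UTC − 7h = 12:00 Ardvik Station standard time.
Daylight saving runs 13 March – 29 November; the standard-time date in Ardvik Station, 15 April 2026, is inside that window, so Ardvik Station is at UTC−06:00.
19:00 UTC − 6h = 13:00 Ardvik Station.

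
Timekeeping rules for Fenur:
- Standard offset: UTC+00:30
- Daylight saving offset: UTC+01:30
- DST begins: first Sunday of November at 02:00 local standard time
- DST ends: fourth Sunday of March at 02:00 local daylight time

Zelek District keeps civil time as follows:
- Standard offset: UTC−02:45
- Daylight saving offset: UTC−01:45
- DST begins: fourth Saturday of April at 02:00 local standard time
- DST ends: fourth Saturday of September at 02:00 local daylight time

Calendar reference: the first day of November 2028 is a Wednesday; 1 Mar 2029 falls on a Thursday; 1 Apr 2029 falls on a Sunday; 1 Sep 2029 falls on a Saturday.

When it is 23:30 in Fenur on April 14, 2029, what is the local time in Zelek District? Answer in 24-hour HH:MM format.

20:15

1 November 2028 is a Wednesday, so the first Sunday is November 5.
1 March 2029 is a Thursday, so the first Sunday is March 4 and the fourth is March 25.
Daylight saving runs 5 November 2028 – 25 March 2029; April 14, 2029 is outside that window, so Fenur is on standard time at UTC+00:30.
23:30 Fenur − 0h30m = 23:00 UTC.
1 April 2029 is a Sunday, so the first Saturday is April 7 and the fourth is April 28.
1 September 2029 is a Saturday, so the first Saturday is September 1 and the fourth is September 22.
At the standard offset (UTC−02:45), 23:00 UTC − 2h45m = 20:15 Zelek District standard time.
Daylight saving runs 28 April – 22 September; the standard-time date in Zelek District, April 14, 2029, is outside that window, so Zelek District is on standard time at UTC−02:45.
23:00 UTC − 2h45m = 20:15 Zelek District.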